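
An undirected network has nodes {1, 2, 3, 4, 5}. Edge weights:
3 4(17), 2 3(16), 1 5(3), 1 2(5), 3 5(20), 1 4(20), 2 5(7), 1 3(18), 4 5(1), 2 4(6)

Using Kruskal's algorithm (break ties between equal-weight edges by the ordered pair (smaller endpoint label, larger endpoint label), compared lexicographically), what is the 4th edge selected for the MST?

Kruskal: consider edges lightest-first.
4 5 (1): add — endpoints in different components.
1 5 (3): add — endpoints in different components.
1 2 (5): add — endpoints in different components.
2 4 (6): skip — 2 and 4 already connected.
2 5 (7): skip — 2 and 5 already connected.
2 3 (16): add — endpoints in different components.
The 4th edge added is 2 3.

2-3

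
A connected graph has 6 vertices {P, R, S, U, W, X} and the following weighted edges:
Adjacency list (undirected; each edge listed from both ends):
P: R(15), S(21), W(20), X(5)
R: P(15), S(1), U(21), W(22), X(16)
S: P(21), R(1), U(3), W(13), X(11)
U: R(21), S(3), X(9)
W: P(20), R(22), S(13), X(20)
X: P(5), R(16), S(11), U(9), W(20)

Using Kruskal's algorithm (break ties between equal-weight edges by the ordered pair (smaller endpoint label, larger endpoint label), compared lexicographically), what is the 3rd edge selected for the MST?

Sort edges by weight, then run Kruskal:
R–S (1): add — endpoints in different components.
S–U (3): add — endpoints in different components.
P–X (5): add — endpoints in different components.
U–X (9): add — endpoints in different components.
S–X (11): skip — S and X already connected.
S–W (13): add — endpoints in different components.
The 3rd edge added is P–X.

P-X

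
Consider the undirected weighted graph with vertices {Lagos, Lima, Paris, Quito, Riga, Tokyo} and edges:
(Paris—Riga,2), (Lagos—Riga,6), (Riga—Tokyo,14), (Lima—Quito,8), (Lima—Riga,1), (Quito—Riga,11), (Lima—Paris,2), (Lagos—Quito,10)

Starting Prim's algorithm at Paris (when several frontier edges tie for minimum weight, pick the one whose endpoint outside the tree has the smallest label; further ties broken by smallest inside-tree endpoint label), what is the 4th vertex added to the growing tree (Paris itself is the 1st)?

Prim, starting at Paris.
Step 1: cheapest edge leaving the tree is Lima—Paris (2); add Lima.
Step 2: cheapest edge leaving the tree is Lima—Riga (1); add Riga.
Step 3: cheapest edge leaving the tree is Lagos—Riga (6); add Lagos.
Step 4: cheapest edge leaving the tree is Lima—Quito (8); add Quito.
Step 5: cheapest edge leaving the tree is Riga—Tokyo (14); add Tokyo.
Vertex order: Paris, Lima, Riga, Lagos, Quito, Tokyo. The 4th vertex is Lagos.

Lagos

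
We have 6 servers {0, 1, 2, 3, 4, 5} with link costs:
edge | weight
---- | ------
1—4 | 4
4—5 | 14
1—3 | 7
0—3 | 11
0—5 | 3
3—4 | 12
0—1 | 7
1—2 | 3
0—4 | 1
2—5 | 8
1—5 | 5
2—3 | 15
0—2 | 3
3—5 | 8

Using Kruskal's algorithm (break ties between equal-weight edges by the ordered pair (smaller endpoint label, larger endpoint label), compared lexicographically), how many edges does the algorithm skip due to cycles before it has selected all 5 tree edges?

Kruskal: consider edges lightest-first.
0—4 (1): add — endpoints in different components.
0—2 (3): add — endpoints in different components.
0—5 (3): add — endpoints in different components.
1—2 (3): add — endpoints in different components.
1—4 (4): skip — 1 and 4 already connected.
1—5 (5): skip — 1 and 5 already connected.
0—1 (7): skip — 0 and 1 already connected.
1—3 (7): add — endpoints in different components.
Edges rejected before the tree was complete: 3.

3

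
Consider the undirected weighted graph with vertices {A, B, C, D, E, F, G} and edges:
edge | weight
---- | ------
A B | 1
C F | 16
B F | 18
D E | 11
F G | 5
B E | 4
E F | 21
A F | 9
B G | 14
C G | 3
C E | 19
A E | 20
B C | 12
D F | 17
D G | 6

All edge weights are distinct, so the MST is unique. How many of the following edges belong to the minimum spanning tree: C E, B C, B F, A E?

Kruskal's algorithm — process edges by increasing weight (ties by edge label):
A B (1): add. Components now {A,B} {C} {D} {E} {F} {G}
C G (3): add. Components now {A,B} {C,G} {D} {E} {F}
B E (4): add. Components now {A,B,E} {C,G} {D} {F}
F G (5): add. Components now {A,B,E} {C,F,G} {D}
D G (6): add. Components now {A,B,E} {C,D,F,G}
A F (9): add. Components now {A,B,C,D,E,F,G}
MST edge set: {A B, C G, B E, F G, D G, A F}.
Of the listed edges, {} are in the MST → 0.

0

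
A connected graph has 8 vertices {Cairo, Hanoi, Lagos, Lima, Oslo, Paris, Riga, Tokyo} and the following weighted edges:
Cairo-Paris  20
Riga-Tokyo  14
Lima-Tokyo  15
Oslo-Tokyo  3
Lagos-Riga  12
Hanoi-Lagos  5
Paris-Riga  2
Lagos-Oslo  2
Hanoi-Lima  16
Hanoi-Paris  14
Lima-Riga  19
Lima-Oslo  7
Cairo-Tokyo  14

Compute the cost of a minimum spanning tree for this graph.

Prim's algorithm from Cairo:
Step 1: frontier [Cairo-Tokyo 14, Cairo-Paris 20] → take Cairo-Tokyo (14); add Tokyo.
Step 2: frontier [Cairo-Paris 20, Oslo-Tokyo 3, Riga-Tokyo 14, Lima-Tokyo 15] → take Oslo-Tokyo (3); add Oslo.
Step 3: frontier [Cairo-Paris 20, Lagos-Oslo 2, Lima-Oslo 7, Riga-Tokyo 14, Lima-Tokyo 15] → take Lagos-Oslo (2); add Lagos.
Step 4: frontier [Cairo-Paris 20, Hanoi-Lagos 5, Lagos-Riga 12, Lima-Oslo 7, Riga-Tokyo 14, Lima-Tokyo 15] → take Hanoi-Lagos (5); add Hanoi.
Step 5: frontier [Cairo-Paris 20, Hanoi-Paris 14, Hanoi-Lima 16, Lagos-Riga 12, Lima-Oslo 7, Riga-Tokyo 14, Lima-Tokyo 15] → take Lima-Oslo (7); add Lima.
Step 6: frontier [Cairo-Paris 20, Hanoi-Paris 14, Lagos-Riga 12, Lima-Riga 19, Riga-Tokyo 14] → take Lagos-Riga (12); add Riga.
Step 7: frontier [Cairo-Paris 20, Hanoi-Paris 14, Paris-Riga 2] → take Paris-Riga (2); add Paris.
MST edges: Cairo-Tokyo, Oslo-Tokyo, Lagos-Oslo, Hanoi-Lagos, Lima-Oslo, Lagos-Riga, Paris-Riga; total weight 14+3+2+5+7+12+2 = 45.

45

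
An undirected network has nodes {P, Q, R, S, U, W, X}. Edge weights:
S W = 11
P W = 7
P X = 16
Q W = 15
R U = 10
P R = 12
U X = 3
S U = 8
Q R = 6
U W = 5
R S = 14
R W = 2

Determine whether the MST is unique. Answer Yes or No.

Sort edges by weight, then run Kruskal:
R W (2): add — endpoints in different components.
U X (3): add — endpoints in different components.
U W (5): add — endpoints in different components.
Q R (6): add — endpoints in different components.
P W (7): add — endpoints in different components.
S U (8): add — endpoints in different components.
Every non-tree edge has weight strictly greater than the heaviest edge on the tree path between its endpoints, so the MST is unique.

Yes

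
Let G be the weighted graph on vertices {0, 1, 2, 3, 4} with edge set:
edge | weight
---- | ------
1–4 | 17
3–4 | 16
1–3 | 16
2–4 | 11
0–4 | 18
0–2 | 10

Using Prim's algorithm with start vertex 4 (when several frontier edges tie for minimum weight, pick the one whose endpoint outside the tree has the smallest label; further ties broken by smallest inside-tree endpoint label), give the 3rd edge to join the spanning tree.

3-4

Prim, starting at 4.
Step 1: cheapest edge leaving the tree is 2–4 (11); add 2.
Step 2: cheapest edge leaving the tree is 0–2 (10); add 0.
Step 3: cheapest edge leaving the tree is 3–4 (16); add 3.
Step 4: cheapest edge leaving the tree is 1–3 (16); add 1.
The 3rd edge added is 3–4.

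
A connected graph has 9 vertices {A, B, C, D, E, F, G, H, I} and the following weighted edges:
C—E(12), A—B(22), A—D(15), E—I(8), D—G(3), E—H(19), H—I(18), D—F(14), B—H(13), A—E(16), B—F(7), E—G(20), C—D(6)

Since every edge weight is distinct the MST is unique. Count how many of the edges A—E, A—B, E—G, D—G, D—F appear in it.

2

Kruskal's algorithm — process edges by increasing weight (ties by edge label):
D—G (3): add — endpoints in different components.
C—D (6): add — endpoints in different components.
B—F (7): add — endpoints in different components.
E—I (8): add — endpoints in different components.
C—E (12): add — endpoints in different components.
B—H (13): add — endpoints in different components.
D—F (14): add — endpoints in different components.
A—D (15): add — endpoints in different components.
MST edge set: {D—G, C—D, B—F, E—I, C—E, B—H, D—F, A—D}.
Of the listed edges, {D—G, D—F} are in the MST → 2.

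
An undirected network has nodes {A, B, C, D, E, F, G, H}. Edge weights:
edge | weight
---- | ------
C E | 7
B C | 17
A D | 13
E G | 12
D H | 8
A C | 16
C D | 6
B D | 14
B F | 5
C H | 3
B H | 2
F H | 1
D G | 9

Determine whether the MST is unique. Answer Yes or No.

Yes

Kruskal's algorithm — process edges by increasing weight (ties by edge label):
F H (1): add — endpoints in different components.
B H (2): add — endpoints in different components.
C H (3): add — endpoints in different components.
B F (5): skip — B and F already connected.
C D (6): add — endpoints in different components.
C E (7): add — endpoints in different components.
D H (8): skip — D and H already connected.
D G (9): add — endpoints in different components.
E G (12): skip — E and G already connected.
A D (13): add — endpoints in different components.
Every non-tree edge has weight strictly greater than the heaviest edge on the tree path between its endpoints, so the MST is unique.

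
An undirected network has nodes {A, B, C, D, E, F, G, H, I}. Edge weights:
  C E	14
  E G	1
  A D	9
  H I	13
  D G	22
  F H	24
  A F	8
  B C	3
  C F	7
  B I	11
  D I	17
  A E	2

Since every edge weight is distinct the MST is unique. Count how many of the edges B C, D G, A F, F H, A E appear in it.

Sort edges by weight, then run Kruskal:
E G (1): add — endpoints in different components.
A E (2): add — endpoints in different components.
B C (3): add — endpoints in different components.
C F (7): add — endpoints in different components.
A F (8): add — endpoints in different components.
A D (9): add — endpoints in different components.
B I (11): add — endpoints in different components.
H I (13): add — endpoints in different components.
MST edge set: {E G, A E, B C, C F, A F, A D, B I, H I}.
Of the listed edges, {B C, A F, A E} are in the MST → 3.

3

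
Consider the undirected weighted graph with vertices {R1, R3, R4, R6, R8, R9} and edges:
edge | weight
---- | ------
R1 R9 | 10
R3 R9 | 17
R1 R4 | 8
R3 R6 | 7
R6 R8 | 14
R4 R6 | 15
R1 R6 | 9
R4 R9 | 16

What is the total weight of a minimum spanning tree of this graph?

48

Grow the tree from R3 using Prim:
Step 1: frontier [R3 R6 7, R3 R9 17] → take R3 R6 (7); add R6.
Step 2: frontier [R3 R9 17, R1 R6 9, R6 R8 14, R4 R6 15] → take R1 R6 (9); add R1.
Step 3: frontier [R1 R4 8, R1 R9 10, R3 R9 17, R6 R8 14, R4 R6 15] → take R1 R4 (8); add R4.
Step 4: frontier [R1 R9 10, R3 R9 17, R4 R9 16, R6 R8 14] → take R1 R9 (10); add R9.
Step 5: frontier [R6 R8 14] → take R6 R8 (14); add R8.
MST edges: R3 R6, R1 R6, R1 R4, R1 R9, R6 R8; total weight 7+9+8+10+14 = 48.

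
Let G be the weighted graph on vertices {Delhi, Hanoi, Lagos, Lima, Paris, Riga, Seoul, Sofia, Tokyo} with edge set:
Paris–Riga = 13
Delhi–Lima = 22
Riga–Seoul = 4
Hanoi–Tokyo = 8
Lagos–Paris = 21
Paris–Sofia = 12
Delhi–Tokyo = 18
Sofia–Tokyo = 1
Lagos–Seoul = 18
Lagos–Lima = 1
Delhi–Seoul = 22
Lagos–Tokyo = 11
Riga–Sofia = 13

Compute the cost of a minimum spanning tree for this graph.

Grow the tree from Sofia using Prim:
Step 1: frontier [Sofia–Tokyo 1, Paris–Sofia 12, Riga–Sofia 13] → take Sofia–Tokyo (1); add Tokyo.
Step 2: frontier [Paris–Sofia 12, Riga–Sofia 13, Hanoi–Tokyo 8, Lagos–Tokyo 11, Delhi–Tokyo 18] → take Hanoi–Tokyo (8); add Hanoi.
Step 3: frontier [Paris–Sofia 12, Riga–Sofia 13, Lagos–Tokyo 11, Delhi–Tokyo 18] → take Lagos–Tokyo (11); add Lagos.
Step 4: frontier [Lagos–Lima 1, Lagos–Seoul 18, Lagos–Paris 21, Paris–Sofia 12, Riga–Sofia 13, Delhi–Tokyo 18] → take Lagos–Lima (1); add Lima.
Step 5: frontier [Lagos–Seoul 18, Lagos–Paris 21, Delhi–Lima 22, Paris–Sofia 12, Riga–Sofia 13, Delhi–Tokyo 18] → take Paris–Sofia (12); add Paris.
Step 6: frontier [Lagos–Seoul 18, Delhi–Lima 22, Paris–Riga 13, Riga–Sofia 13, Delhi–Tokyo 18] → take Paris–Riga (13); add Riga.
Step 7: frontier [Lagos–Seoul 18, Delhi–Lima 22, Riga–Seoul 4, Delhi–Tokyo 18] → take Riga–Seoul (4); add Seoul.
Step 8: frontier [Delhi–Lima 22, Delhi–Seoul 22, Delhi–Tokyo 18] → take Delhi–Tokyo (18); add Delhi.
MST edges: Sofia–Tokyo, Hanoi–Tokyo, Lagos–Tokyo, Lagos–Lima, Paris–Sofia, Paris–Riga, Riga–Seoul, Delhi–Tokyo; total weight 1+8+11+1+12+13+4+18 = 68.

68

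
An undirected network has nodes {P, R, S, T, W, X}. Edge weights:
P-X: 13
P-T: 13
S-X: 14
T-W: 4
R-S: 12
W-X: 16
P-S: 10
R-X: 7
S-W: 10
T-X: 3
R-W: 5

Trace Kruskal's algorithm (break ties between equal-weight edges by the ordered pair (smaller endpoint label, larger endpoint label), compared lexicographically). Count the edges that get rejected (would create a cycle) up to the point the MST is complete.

Sort edges by weight, then run Kruskal:
T-X (3): add. Components now {P} {T,X} {W} {R} {S}
T-W (4): add. Components now {P} {T,W,X} {R} {S}
R-W (5): add. Components now {P} {R,T,W,X} {S}
R-X (7): skip — X and R already connected.
P-S (10): add. Components now {P,S} {R,T,W,X}
S-W (10): add. Components now {P,R,S,T,W,X}
Edges rejected before the tree was complete: 1.

1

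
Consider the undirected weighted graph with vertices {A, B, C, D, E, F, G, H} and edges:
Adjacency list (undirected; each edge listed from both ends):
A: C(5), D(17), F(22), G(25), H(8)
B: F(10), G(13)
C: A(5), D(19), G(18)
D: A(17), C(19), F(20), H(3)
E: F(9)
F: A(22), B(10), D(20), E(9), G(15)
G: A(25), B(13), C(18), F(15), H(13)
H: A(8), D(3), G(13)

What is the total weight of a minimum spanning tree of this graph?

61

Kruskal's algorithm — process edges by increasing weight (ties by edge label):
D-H (3): add — endpoints in different components.
A-C (5): add — endpoints in different components.
A-H (8): add — endpoints in different components.
E-F (9): add — endpoints in different components.
B-F (10): add — endpoints in different components.
B-G (13): add — endpoints in different components.
G-H (13): add — endpoints in different components.
MST edges: D-H, A-C, A-H, E-F, B-F, B-G, G-H; total weight 3+5+8+9+10+13+13 = 61.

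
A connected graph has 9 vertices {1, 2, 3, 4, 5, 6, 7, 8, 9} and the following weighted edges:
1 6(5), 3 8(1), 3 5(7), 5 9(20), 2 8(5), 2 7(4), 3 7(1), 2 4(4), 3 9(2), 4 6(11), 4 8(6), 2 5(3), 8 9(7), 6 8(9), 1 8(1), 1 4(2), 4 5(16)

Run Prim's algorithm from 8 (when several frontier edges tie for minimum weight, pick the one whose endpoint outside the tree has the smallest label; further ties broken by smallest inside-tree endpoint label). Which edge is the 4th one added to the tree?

Prim's algorithm from 8:
Step 1: cheapest edge leaving the tree is 1 8 (1); add 1.
Step 2: cheapest edge leaving the tree is 3 8 (1); add 3.
Step 3: cheapest edge leaving the tree is 3 7 (1); add 7.
Step 4: cheapest edge leaving the tree is 1 4 (2); add 4.
Step 5: cheapest edge leaving the tree is 3 9 (2); add 9.
Step 6: cheapest edge leaving the tree is 2 4 (4); add 2.
Step 7: cheapest edge leaving the tree is 2 5 (3); add 5.
Step 8: cheapest edge leaving the tree is 1 6 (5); add 6.
The 4th edge added is 1 4.

1-4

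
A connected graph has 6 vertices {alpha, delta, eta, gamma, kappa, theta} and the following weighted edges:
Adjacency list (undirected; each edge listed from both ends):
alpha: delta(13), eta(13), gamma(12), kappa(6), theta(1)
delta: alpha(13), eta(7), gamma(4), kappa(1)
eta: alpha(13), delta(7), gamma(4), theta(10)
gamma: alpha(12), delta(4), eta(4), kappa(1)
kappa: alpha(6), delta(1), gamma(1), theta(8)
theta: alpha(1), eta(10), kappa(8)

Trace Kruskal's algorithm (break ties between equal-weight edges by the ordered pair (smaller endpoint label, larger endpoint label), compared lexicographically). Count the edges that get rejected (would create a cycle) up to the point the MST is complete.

Sort edges by weight, then run Kruskal:
alpha–theta (1): add. Components now {delta} {alpha,theta} {gamma} {eta} {kappa}
delta–kappa (1): add. Components now {delta,kappa} {alpha,theta} {gamma} {eta}
gamma–kappa (1): add. Components now {delta,gamma,kappa} {alpha,theta} {eta}
delta–gamma (4): skip — delta and gamma already connected.
eta–gamma (4): add. Components now {delta,eta,gamma,kappa} {alpha,theta}
alpha–kappa (6): add. Components now {alpha,delta,eta,gamma,kappa,theta}
Edges rejected before the tree was complete: 1.

1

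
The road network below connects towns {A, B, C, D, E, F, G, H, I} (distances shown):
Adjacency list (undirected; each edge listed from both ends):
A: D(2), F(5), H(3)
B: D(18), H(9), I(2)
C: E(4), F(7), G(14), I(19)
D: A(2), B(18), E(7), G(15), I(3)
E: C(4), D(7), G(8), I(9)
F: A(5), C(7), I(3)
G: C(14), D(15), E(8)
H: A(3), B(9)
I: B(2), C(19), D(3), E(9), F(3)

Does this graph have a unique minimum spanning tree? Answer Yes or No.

Sort edges by weight, then run Kruskal:
A-D (2): add — endpoints in different components.
B-I (2): add — endpoints in different components.
A-H (3): add — endpoints in different components.
D-I (3): add — endpoints in different components.
F-I (3): add — endpoints in different components.
C-E (4): add — endpoints in different components.
A-F (5): skip — A and F already connected.
C-F (7): add — endpoints in different components.
D-E (7): skip — D and E already connected.
E-G (8): add — endpoints in different components.
Non-tree edge D-E has weight 7, equal to the heaviest edge on its tree cycle — swapping gives another MST of the same weight. Not unique.

No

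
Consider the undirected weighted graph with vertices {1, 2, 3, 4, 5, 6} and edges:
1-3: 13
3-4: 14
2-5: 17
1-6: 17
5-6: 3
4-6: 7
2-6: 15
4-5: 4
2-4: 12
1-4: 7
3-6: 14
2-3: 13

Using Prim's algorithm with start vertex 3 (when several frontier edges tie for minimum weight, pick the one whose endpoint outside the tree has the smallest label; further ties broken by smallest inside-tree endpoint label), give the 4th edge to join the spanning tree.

5-6

Prim's algorithm from 3:
Step 1: cheapest edge leaving the tree is 1-3 (13); add 1.
Step 2: cheapest edge leaving the tree is 1-4 (7); add 4.
Step 3: cheapest edge leaving the tree is 4-5 (4); add 5.
Step 4: cheapest edge leaving the tree is 5-6 (3); add 6.
Step 5: cheapest edge leaving the tree is 2-4 (12); add 2.
The 4th edge added is 5-6.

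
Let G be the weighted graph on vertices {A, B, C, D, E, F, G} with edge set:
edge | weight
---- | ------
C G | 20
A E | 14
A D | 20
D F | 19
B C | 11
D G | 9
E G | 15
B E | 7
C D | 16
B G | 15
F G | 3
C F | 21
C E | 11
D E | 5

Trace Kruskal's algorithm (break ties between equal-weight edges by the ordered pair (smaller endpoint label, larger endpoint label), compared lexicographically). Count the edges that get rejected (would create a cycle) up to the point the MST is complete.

1

Kruskal's algorithm — process edges by increasing weight (ties by edge label):
F G (3): add — endpoints in different components.
D E (5): add — endpoints in different components.
B E (7): add — endpoints in different components.
D G (9): add — endpoints in different components.
B C (11): add — endpoints in different components.
C E (11): skip — C and E already connected.
A E (14): add — endpoints in different components.
Edges rejected before the tree was complete: 1.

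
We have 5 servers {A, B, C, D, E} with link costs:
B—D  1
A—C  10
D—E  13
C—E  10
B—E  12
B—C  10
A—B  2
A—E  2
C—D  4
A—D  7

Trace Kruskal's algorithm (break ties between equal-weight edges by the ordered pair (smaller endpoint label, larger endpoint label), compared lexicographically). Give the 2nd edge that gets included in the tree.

Sort edges by weight, then run Kruskal:
B—D (1): add. Components now {A} {B,D} {C} {E}
A—B (2): add. Components now {A,B,D} {C} {E}
A—E (2): add. Components now {A,B,D,E} {C}
C—D (4): add. Components now {A,B,C,D,E}
The 2nd edge added is A—B.

A-B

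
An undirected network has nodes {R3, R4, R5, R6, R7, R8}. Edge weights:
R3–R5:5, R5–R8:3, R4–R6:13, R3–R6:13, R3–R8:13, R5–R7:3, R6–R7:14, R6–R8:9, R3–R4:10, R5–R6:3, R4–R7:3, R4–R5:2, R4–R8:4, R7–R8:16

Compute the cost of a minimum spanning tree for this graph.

16

Kruskal: consider edges lightest-first.
R4–R5 (2): add — endpoints in different components.
R4–R7 (3): add — endpoints in different components.
R5–R6 (3): add — endpoints in different components.
R5–R7 (3): skip — R7 and R5 already connected.
R5–R8 (3): add — endpoints in different components.
R4–R8 (4): skip — R4 and R8 already connected.
R3–R5 (5): add — endpoints in different components.
MST edges: R4–R5, R4–R7, R5–R6, R5–R8, R3–R5; total weight 2+3+3+3+5 = 16.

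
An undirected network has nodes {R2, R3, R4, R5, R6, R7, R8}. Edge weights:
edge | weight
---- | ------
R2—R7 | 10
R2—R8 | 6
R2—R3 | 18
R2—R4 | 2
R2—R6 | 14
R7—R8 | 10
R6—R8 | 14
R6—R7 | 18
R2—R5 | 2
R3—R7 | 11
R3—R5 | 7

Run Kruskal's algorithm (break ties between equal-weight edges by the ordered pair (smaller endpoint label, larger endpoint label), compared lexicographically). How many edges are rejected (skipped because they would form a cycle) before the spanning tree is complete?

2

Kruskal: consider edges lightest-first.
R2—R4 (2): add. Components now {R8} {R2,R4} {R6} {R3} {R5} {R7}
R2—R5 (2): add. Components now {R8} {R2,R4,R5} {R6} {R3} {R7}
R2—R8 (6): add. Components now {R2,R4,R5,R8} {R6} {R3} {R7}
R3—R5 (7): add. Components now {R2,R3,R4,R5,R8} {R6} {R7}
R2—R7 (10): add. Components now {R2,R3,R4,R5,R7,R8} {R6}
R7—R8 (10): skip — R8 and R7 already connected.
R3—R7 (11): skip — R3 and R7 already connected.
R2—R6 (14): add. Components now {R2,R3,R4,R5,R6,R7,R8}
Edges rejected before the tree was complete: 2.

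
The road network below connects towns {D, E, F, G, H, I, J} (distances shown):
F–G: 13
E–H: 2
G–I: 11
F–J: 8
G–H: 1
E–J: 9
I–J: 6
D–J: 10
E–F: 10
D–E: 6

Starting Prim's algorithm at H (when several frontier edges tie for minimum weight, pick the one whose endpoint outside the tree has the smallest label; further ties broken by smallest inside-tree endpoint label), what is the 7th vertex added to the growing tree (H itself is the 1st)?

F

Prim's algorithm from H:
Step 1: frontier [G–H 1, E–H 2] → take G–H (1); add G.
Step 2: frontier [G–I 11, F–G 13, E–H 2] → take E–H (2); add E.
Step 3: frontier [D–E 6, E–J 9, E–F 10, G–I 11, F–G 13] → take D–E (6); add D.
Step 4: frontier [D–J 10, E–J 9, E–F 10, G–I 11, F–G 13] → take E–J (9); add J.
Step 5: frontier [E–F 10, G–I 11, F–G 13, I–J 6, F–J 8] → take I–J (6); add I.
Step 6: frontier [E–F 10, F–G 13, F–J 8] → take F–J (8); add F.
Vertex order: H, G, E, D, J, I, F. The 7th vertex is F.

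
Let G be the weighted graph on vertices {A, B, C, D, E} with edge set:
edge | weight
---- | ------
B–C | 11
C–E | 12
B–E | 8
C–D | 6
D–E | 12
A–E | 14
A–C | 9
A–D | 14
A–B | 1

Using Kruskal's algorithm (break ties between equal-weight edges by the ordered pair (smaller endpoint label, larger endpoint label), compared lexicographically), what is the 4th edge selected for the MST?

A-C

Kruskal's algorithm — process edges by increasing weight (ties by edge label):
A–B (1): add — endpoints in different components.
C–D (6): add — endpoints in different components.
B–E (8): add — endpoints in different components.
A–C (9): add — endpoints in different components.
The 4th edge added is A–C.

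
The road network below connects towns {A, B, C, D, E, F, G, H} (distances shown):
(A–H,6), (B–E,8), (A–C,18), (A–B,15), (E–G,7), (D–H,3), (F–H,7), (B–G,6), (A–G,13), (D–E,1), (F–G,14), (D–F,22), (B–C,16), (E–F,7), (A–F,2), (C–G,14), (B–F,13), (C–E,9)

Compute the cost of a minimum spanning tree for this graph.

34

Kruskal: consider edges lightest-first.
D–E (1): add — endpoints in different components.
A–F (2): add — endpoints in different components.
D–H (3): add — endpoints in different components.
A–H (6): add — endpoints in different components.
B–G (6): add — endpoints in different components.
E–F (7): skip — E and F already connected.
E–G (7): add — endpoints in different components.
F–H (7): skip — F and H already connected.
B–E (8): skip — B and E already connected.
C–E (9): add — endpoints in different components.
MST edges: D–E, A–F, D–H, A–H, B–G, E–G, C–E; total weight 1+2+3+6+6+7+9 = 34.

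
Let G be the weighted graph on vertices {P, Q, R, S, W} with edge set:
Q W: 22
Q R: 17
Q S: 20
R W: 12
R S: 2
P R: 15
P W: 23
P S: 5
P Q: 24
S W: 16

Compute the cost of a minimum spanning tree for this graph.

36

Kruskal: consider edges lightest-first.
R S (2): add. Components now {Q} {R,S} {W} {P}
P S (5): add. Components now {Q} {P,R,S} {W}
R W (12): add. Components now {Q} {P,R,S,W}
P R (15): skip — R and P already connected.
S W (16): skip — S and W already connected.
Q R (17): add. Components now {P,Q,R,S,W}
MST edges: R S, P S, R W, Q R; total weight 2+5+12+17 = 36.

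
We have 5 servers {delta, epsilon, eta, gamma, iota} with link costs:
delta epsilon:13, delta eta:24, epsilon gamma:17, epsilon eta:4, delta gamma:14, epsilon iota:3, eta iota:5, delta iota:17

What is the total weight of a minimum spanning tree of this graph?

34

Kruskal: consider edges lightest-first.
epsilon iota (3): add — endpoints in different components.
epsilon eta (4): add — endpoints in different components.
eta iota (5): skip — iota and eta already connected.
delta epsilon (13): add — endpoints in different components.
delta gamma (14): add — endpoints in different components.
MST edges: epsilon iota, epsilon eta, delta epsilon, delta gamma; total weight 3+4+13+14 = 34.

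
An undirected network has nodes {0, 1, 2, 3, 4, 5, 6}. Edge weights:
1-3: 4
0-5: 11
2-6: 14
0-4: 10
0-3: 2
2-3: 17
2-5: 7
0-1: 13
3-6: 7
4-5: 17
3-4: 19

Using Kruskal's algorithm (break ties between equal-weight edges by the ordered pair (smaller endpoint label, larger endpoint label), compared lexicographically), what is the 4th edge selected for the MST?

Kruskal's algorithm — process edges by increasing weight (ties by edge label):
0-3 (2): add. Components now {0,3} {1} {2} {4} {5} {6}
1-3 (4): add. Components now {0,1,3} {2} {4} {5} {6}
2-5 (7): add. Components now {0,1,3} {2,5} {4} {6}
3-6 (7): add. Components now {0,1,3,6} {2,5} {4}
0-4 (10): add. Components now {0,1,3,4,6} {2,5}
0-5 (11): add. Components now {0,1,2,3,4,5,6}
The 4th edge added is 3-6.

3-6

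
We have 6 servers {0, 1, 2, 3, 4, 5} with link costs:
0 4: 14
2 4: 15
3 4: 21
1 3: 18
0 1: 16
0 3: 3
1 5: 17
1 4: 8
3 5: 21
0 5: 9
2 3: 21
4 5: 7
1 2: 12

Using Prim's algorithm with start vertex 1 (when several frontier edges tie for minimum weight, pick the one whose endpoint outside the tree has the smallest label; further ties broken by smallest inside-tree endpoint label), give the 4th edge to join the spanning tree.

0-3

Prim, starting at 1.
Step 1: cheapest edge leaving the tree is 1 4 (8); add 4.
Step 2: cheapest edge leaving the tree is 4 5 (7); add 5.
Step 3: cheapest edge leaving the tree is 0 5 (9); add 0.
Step 4: cheapest edge leaving the tree is 0 3 (3); add 3.
Step 5: cheapest edge leaving the tree is 1 2 (12); add 2.
The 4th edge added is 0 3.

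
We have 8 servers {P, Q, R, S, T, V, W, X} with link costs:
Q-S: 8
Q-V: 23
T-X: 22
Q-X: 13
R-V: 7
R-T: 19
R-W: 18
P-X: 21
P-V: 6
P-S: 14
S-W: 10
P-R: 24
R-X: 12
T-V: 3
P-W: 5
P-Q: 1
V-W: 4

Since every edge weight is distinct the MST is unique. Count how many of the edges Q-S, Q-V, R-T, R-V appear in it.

2

Kruskal's algorithm — process edges by increasing weight (ties by edge label):
P-Q (1): add — endpoints in different components.
T-V (3): add — endpoints in different components.
V-W (4): add — endpoints in different components.
P-W (5): add — endpoints in different components.
P-V (6): skip — P and V already connected.
R-V (7): add — endpoints in different components.
Q-S (8): add — endpoints in different components.
S-W (10): skip — S and W already connected.
R-X (12): add — endpoints in different components.
MST edge set: {P-Q, T-V, V-W, P-W, R-V, Q-S, R-X}.
Of the listed edges, {Q-S, R-V} are in the MST → 2.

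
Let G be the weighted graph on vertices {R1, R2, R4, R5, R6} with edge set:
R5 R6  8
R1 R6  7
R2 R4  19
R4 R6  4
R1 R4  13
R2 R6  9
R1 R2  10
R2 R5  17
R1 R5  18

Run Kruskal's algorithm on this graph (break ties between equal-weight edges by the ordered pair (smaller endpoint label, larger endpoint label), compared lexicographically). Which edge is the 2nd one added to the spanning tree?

R1-R6

Kruskal's algorithm — process edges by increasing weight (ties by edge label):
R4 R6 (4): add — endpoints in different components.
R1 R6 (7): add — endpoints in different components.
R5 R6 (8): add — endpoints in different components.
R2 R6 (9): add — endpoints in different components.
The 2nd edge added is R1 R6.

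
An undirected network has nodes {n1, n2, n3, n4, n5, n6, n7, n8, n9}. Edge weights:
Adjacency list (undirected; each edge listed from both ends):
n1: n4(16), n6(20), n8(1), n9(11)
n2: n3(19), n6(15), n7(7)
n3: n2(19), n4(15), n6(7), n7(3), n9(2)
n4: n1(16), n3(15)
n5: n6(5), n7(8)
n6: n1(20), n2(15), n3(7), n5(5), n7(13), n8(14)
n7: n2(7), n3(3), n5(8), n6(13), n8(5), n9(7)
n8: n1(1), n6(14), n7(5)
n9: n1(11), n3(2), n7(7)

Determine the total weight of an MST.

45

Prim, starting at n4.
Step 1: cheapest edge leaving the tree is n3—n4 (15); add n3.
Step 2: cheapest edge leaving the tree is n3—n9 (2); add n9.
Step 3: cheapest edge leaving the tree is n3—n7 (3); add n7.
Step 4: cheapest edge leaving the tree is n7—n8 (5); add n8.
Step 5: cheapest edge leaving the tree is n1—n8 (1); add n1.
Step 6: cheapest edge leaving the tree is n2—n7 (7); add n2.
Step 7: cheapest edge leaving the tree is n3—n6 (7); add n6.
Step 8: cheapest edge leaving the tree is n5—n6 (5); add n5.
MST edges: n3—n4, n3—n9, n3—n7, n7—n8, n1—n8, n2—n7, n3—n6, n5—n6; total weight 15+2+3+5+1+7+7+5 = 45.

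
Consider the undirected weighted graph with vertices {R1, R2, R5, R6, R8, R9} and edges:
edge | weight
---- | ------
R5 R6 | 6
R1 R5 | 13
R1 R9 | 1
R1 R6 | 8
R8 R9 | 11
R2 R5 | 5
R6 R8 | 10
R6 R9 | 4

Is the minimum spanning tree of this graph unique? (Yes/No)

Kruskal: consider edges lightest-first.
R1 R9 (1): add. Components now {R2} {R1,R9} {R5} {R6} {R8}
R6 R9 (4): add. Components now {R2} {R1,R6,R9} {R5} {R8}
R2 R5 (5): add. Components now {R2,R5} {R1,R6,R9} {R8}
R5 R6 (6): add. Components now {R1,R2,R5,R6,R9} {R8}
R1 R6 (8): skip — R1 and R6 already connected.
R6 R8 (10): add. Components now {R1,R2,R5,R6,R8,R9}
Every non-tree edge has weight strictly greater than the heaviest edge on the tree path between its endpoints, so the MST is unique.

Yes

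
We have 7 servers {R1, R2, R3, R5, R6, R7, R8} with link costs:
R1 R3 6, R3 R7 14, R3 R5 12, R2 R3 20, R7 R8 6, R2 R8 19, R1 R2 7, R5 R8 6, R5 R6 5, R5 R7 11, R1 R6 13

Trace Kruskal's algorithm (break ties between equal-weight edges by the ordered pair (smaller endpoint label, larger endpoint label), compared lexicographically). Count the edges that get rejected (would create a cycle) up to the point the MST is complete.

Kruskal's algorithm — process edges by increasing weight (ties by edge label):
R5 R6 (5): add — endpoints in different components.
R1 R3 (6): add — endpoints in different components.
R5 R8 (6): add — endpoints in different components.
R7 R8 (6): add — endpoints in different components.
R1 R2 (7): add — endpoints in different components.
R5 R7 (11): skip — R5 and R7 already connected.
R3 R5 (12): add — endpoints in different components.
Edges rejected before the tree was complete: 1.

1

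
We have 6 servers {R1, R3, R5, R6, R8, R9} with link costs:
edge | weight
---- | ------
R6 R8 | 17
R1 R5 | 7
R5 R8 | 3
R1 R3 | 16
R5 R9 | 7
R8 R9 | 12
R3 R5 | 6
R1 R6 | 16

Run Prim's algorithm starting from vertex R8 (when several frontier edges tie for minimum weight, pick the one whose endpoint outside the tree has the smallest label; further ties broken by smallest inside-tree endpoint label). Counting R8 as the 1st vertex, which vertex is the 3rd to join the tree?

Grow the tree from R8 using Prim:
Step 1: cheapest edge leaving the tree is R5 R8 (3); add R5.
Step 2: cheapest edge leaving the tree is R3 R5 (6); add R3.
Step 3: cheapest edge leaving the tree is R1 R5 (7); add R1.
Step 4: cheapest edge leaving the tree is R5 R9 (7); add R9.
Step 5: cheapest edge leaving the tree is R1 R6 (16); add R6.
Vertex order: R8, R5, R3, R1, R9, R6. The 3rd vertex is R3.

R3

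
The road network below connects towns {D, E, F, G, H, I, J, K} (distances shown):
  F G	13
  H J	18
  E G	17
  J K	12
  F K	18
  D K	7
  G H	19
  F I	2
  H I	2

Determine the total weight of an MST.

Grow the tree from H using Prim:
Step 1: frontier [H I 2, H J 18, G H 19] → take H I (2); add I.
Step 2: frontier [H J 18, G H 19, F I 2] → take F I (2); add F.
Step 3: frontier [F G 13, F K 18, H J 18, G H 19] → take F G (13); add G.
Step 4: frontier [F K 18, E G 17, H J 18] → take E G (17); add E.
Step 5: frontier [F K 18, H J 18] → take H J (18); add J.
Step 6: frontier [F K 18, J K 12] → take J K (12); add K.
Step 7: frontier [D K 7] → take D K (7); add D.
MST edges: H I, F I, F G, E G, H J, J K, D K; total weight 2+2+13+17+18+12+7 = 71.

71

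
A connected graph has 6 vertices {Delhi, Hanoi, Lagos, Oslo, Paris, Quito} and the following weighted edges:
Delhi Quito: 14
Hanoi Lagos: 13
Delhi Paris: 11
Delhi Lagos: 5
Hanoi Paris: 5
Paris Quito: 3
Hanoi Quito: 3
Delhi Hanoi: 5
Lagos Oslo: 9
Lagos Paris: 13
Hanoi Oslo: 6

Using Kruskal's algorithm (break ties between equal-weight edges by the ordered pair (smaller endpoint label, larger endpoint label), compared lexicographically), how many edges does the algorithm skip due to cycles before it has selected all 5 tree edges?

Sort edges by weight, then run Kruskal:
Hanoi Quito (3): add. Components now {Oslo} {Delhi} {Paris} {Lagos} {Hanoi,Quito}
Paris Quito (3): add. Components now {Oslo} {Delhi} {Hanoi,Paris,Quito} {Lagos}
Delhi Hanoi (5): add. Components now {Oslo} {Delhi,Hanoi,Paris,Quito} {Lagos}
Delhi Lagos (5): add. Components now {Oslo} {Delhi,Hanoi,Lagos,Paris,Quito}
Hanoi Paris (5): skip — Paris and Hanoi already connected.
Hanoi Oslo (6): add. Components now {Delhi,Hanoi,Lagos,Oslo,Paris,Quito}
Edges rejected before the tree was complete: 1.

1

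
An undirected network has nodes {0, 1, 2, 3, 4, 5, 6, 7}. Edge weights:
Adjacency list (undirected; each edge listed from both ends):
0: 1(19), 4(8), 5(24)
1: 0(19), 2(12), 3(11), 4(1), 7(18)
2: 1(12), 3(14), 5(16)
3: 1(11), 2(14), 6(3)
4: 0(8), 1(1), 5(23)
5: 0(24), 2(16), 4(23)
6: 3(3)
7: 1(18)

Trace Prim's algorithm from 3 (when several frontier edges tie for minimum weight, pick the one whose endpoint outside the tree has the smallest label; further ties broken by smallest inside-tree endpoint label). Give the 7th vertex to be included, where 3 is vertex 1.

5

Prim, starting at 3.
Step 1: frontier [3—6 3, 1—3 11, 2—3 14] → take 3—6 (3); add 6.
Step 2: frontier [1—3 11, 2—3 14] → take 1—3 (11); add 1.
Step 3: frontier [1—4 1, 1—2 12, 1—7 18, 0—1 19, 2—3 14] → take 1—4 (1); add 4.
Step 4: frontier [1—2 12, 1—7 18, 0—1 19, 2—3 14, 0—4 8, 4—5 23] → take 0—4 (8); add 0.
Step 5: frontier [0—5 24, 1—2 12, 1—7 18, 2—3 14, 4—5 23] → take 1—2 (12); add 2.
Step 6: frontier [0—5 24, 1—7 18, 2—5 16, 4—5 23] → take 2—5 (16); add 5.
Step 7: frontier [1—7 18] → take 1—7 (18); add 7.
Vertex order: 3, 6, 1, 4, 0, 2, 5, 7. The 7th vertex is 5.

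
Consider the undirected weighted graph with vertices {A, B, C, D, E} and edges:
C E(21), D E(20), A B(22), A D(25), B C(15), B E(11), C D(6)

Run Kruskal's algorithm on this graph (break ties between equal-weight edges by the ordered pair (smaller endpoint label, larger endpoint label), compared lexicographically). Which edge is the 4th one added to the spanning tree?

A-B

Kruskal: consider edges lightest-first.
C D (6): add — endpoints in different components.
B E (11): add — endpoints in different components.
B C (15): add — endpoints in different components.
D E (20): skip — D and E already connected.
C E (21): skip — C and E already connected.
A B (22): add — endpoints in different components.
The 4th edge added is A B.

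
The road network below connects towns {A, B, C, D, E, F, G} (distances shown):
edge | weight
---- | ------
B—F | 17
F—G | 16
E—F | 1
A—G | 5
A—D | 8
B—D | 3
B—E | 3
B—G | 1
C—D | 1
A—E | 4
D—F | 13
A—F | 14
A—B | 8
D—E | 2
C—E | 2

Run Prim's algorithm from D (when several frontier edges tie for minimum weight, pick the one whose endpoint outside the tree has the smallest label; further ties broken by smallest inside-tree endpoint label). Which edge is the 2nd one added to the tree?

C-E

Grow the tree from D using Prim:
Step 1: cheapest edge leaving the tree is C—D (1); add C.
Step 2: cheapest edge leaving the tree is C—E (2); add E.
Step 3: cheapest edge leaving the tree is E—F (1); add F.
Step 4: cheapest edge leaving the tree is B—D (3); add B.
Step 5: cheapest edge leaving the tree is B—G (1); add G.
Step 6: cheapest edge leaving the tree is A—E (4); add A.
The 2nd edge added is C—E.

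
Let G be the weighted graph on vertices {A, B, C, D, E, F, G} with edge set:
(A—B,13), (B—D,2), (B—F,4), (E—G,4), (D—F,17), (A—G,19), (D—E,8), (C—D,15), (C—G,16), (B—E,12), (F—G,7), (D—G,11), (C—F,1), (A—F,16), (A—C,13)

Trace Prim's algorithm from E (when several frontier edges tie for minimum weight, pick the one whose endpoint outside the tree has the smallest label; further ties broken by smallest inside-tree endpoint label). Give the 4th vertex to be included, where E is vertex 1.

Grow the tree from E using Prim:
Step 1: cheapest edge leaving the tree is E—G (4); add G.
Step 2: cheapest edge leaving the tree is F—G (7); add F.
Step 3: cheapest edge leaving the tree is C—F (1); add C.
Step 4: cheapest edge leaving the tree is B—F (4); add B.
Step 5: cheapest edge leaving the tree is B—D (2); add D.
Step 6: cheapest edge leaving the tree is A—B (13); add A.
Vertex order: E, G, F, C, B, D, A. The 4th vertex is C.

C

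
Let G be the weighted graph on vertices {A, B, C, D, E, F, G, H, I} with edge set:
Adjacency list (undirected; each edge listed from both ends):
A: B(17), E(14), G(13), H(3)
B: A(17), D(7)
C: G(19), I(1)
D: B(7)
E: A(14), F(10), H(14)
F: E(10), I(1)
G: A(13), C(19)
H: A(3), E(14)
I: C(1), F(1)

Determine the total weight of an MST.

66

Prim's algorithm from C:
Step 1: cheapest edge leaving the tree is C-I (1); add I.
Step 2: cheapest edge leaving the tree is F-I (1); add F.
Step 3: cheapest edge leaving the tree is E-F (10); add E.
Step 4: cheapest edge leaving the tree is A-E (14); add A.
Step 5: cheapest edge leaving the tree is A-H (3); add H.
Step 6: cheapest edge leaving the tree is A-G (13); add G.
Step 7: cheapest edge leaving the tree is A-B (17); add B.
Step 8: cheapest edge leaving the tree is B-D (7); add D.
MST edges: C-I, F-I, E-F, A-E, A-H, A-G, A-B, B-D; total weight 1+1+10+14+3+13+17+7 = 66.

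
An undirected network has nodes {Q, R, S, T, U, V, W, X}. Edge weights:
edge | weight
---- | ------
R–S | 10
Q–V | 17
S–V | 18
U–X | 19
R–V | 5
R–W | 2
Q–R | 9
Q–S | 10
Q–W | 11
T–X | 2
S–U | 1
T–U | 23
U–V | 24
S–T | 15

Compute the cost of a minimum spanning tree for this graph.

44

Kruskal: consider edges lightest-first.
S–U (1): add — endpoints in different components.
R–W (2): add — endpoints in different components.
T–X (2): add — endpoints in different components.
R–V (5): add — endpoints in different components.
Q–R (9): add — endpoints in different components.
Q–S (10): add — endpoints in different components.
R–S (10): skip — S and R already connected.
Q–W (11): skip — W and Q already connected.
S–T (15): add — endpoints in different components.
MST edges: S–U, R–W, T–X, R–V, Q–R, Q–S, S–T; total weight 1+2+2+5+9+10+15 = 44.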